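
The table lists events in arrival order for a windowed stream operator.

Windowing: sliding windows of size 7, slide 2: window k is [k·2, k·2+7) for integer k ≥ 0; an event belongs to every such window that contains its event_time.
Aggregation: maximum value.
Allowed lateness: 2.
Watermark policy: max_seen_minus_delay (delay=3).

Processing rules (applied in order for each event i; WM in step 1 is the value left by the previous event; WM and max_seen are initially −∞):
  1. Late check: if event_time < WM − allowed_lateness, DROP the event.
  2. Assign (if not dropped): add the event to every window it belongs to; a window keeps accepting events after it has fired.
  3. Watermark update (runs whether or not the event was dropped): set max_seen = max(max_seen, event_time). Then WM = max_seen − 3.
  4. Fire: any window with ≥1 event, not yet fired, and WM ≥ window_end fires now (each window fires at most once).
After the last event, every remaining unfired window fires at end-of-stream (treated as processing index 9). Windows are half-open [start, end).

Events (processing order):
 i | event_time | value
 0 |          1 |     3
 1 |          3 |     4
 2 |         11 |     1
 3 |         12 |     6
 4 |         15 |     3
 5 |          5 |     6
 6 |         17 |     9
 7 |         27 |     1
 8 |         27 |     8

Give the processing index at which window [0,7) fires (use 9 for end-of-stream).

2

i=0 t=1 v=3: → [0,7); WM=-2
i=1 t=3 v=4: → [2,9),[0,7); WM=0
i=2 t=11 v=1: → [10,17),[8,15),[6,13); WM=8; [0,7) fires=4
i=3 t=12 v=6: → [12,19),[10,17),[8,15),[6,13); WM=9; [2,9) fires=4
i=4 t=15 v=3: → [14,21),[12,19),[10,17); WM=12
i=5 t=5 v=6: DROP (t<12-2); WM=12
i=6 t=17 v=9: → [16,23),[14,21),[12,19); WM=14; [6,13) fires=6
i=7 t=27 v=1: → [26,33),[24,31),[22,29); WM=24; [8,15) fires=6 [10,17) fires=6 [12,19) fires=9 [14,21) fires=9 [16,23) fires=9
i=8 t=27 v=8: → [26,33),[24,31),[22,29); WM=24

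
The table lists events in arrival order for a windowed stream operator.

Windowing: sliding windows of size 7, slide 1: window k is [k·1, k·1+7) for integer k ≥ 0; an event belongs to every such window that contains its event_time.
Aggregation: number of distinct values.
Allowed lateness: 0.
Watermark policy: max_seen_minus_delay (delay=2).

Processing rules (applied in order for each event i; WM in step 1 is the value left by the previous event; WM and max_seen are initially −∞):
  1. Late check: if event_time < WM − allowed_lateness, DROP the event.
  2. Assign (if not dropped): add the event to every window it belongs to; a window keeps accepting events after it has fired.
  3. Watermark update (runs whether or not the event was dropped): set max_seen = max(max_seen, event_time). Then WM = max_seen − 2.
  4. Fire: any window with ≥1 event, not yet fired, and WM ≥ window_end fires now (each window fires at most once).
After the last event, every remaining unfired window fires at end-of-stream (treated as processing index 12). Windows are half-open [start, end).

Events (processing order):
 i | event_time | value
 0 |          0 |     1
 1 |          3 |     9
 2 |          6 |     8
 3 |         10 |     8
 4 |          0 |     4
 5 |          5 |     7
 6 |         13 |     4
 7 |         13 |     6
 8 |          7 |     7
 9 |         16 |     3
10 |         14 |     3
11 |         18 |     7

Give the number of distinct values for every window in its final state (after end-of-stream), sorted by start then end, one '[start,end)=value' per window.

i=0 t=0 v=1: → [0,7); WM=-2
i=1 t=3 v=9: → [3,10),[2,9),[1,8),[0,7); WM=1
i=2 t=6 v=8: → [6,13),[5,12),[4,11),[3,10),[2,9),[1,8),[0,7); WM=4
i=3 t=10 v=8: → [10,17),[9,16),[8,15),[7,14),[6,13),[5,12),[4,11); WM=8; [0,7) fires=3 [1,8) fires=2
i=4 t=0 v=4: DROP (t<8-0); WM=8
i=5 t=5 v=7: DROP (t<8-0); WM=8
i=6 t=13 v=4: → [13,20),[12,19),[11,18),[10,17),[9,16),[8,15),[7,14); WM=11; [2,9) fires=2 [3,10) fires=2 [4,11) fires=1
i=7 t=13 v=6: → [13,20),[12,19),[11,18),[10,17),[9,16),[8,15),[7,14); WM=11
i=8 t=7 v=7: DROP (t<11-0); WM=11
i=9 t=16 v=3: → [16,23),[15,22),[14,21),[13,20),[12,19),[11,18),[10,17); WM=14; [5,12) fires=1 [6,13) fires=1 [7,14) fires=3
i=10 t=14 v=3: → [14,21),[13,20),[12,19),[11,18),[10,17),[9,16),[8,15); WM=14
i=11 t=18 v=7: → [18,25),[17,24),[16,23),[15,22),[14,21),[13,20),[12,19); WM=16; [8,15) fires=4 [9,16) fires=4

[0,7)=3 [1,8)=2 [2,9)=2 [3,10)=2 [4,11)=1 [5,12)=1 [6,13)=1 [7,14)=3 [8,15)=4 [9,16)=4 [10,17)=4 [11,18)=3 [12,19)=4 [13,20)=4 [14,21)=2 [15,22)=2 [16,23)=2 [17,24)=1 [18,25)=1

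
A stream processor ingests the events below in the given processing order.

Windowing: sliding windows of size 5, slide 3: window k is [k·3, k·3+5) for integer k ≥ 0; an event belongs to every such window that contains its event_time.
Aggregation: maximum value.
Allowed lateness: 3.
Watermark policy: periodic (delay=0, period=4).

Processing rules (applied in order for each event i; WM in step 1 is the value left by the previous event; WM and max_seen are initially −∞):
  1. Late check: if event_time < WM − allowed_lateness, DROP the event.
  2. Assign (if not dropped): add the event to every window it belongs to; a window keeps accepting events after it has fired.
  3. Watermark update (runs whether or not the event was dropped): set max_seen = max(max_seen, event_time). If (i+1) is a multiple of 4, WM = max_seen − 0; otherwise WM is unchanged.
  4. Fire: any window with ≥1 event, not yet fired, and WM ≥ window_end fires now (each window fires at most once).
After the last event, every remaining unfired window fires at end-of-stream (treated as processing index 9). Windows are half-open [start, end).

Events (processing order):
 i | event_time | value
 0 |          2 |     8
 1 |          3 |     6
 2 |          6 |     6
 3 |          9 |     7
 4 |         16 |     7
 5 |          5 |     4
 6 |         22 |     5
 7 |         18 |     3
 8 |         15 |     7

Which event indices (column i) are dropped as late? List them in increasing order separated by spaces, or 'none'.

i=0 t=2 v=8: → [0,5); WM=−∞
i=1 t=3 v=6: → [3,8),[0,5); WM=−∞
i=2 t=6 v=6: → [6,11),[3,8); WM=−∞
i=3 t=9 v=7: → [9,14),[6,11); WM=9; [0,5) fires=8 [3,8) fires=6
i=4 t=16 v=7: → [15,20),[12,17); WM=9
i=5 t=5 v=4: DROP (t<9-3); WM=9
i=6 t=22 v=5: → [21,26),[18,23); WM=9
i=7 t=18 v=3: → [18,23),[15,20); WM=22; [6,11) fires=7 [9,14) fires=7 [12,17) fires=7 [15,20) fires=7
i=8 t=15 v=7: DROP (t<22-3); WM=22

5 8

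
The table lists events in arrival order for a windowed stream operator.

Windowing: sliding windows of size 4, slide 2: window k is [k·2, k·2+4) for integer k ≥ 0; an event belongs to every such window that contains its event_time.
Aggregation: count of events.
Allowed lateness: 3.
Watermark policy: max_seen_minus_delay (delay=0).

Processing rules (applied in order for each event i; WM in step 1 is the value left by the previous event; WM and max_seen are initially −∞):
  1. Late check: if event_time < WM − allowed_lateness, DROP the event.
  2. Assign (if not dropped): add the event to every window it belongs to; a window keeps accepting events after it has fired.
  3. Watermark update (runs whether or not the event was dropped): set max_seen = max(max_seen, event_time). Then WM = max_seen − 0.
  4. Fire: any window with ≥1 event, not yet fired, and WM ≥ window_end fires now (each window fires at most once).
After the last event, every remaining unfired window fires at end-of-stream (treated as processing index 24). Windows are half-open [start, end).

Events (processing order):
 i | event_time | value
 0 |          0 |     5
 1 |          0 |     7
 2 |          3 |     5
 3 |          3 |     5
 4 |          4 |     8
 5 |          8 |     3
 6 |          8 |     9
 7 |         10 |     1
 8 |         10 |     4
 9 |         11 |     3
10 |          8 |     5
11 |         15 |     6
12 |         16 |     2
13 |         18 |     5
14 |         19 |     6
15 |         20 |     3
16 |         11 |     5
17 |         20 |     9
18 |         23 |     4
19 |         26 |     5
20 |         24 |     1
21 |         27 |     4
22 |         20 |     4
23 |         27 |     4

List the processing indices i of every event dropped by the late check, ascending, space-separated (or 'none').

16 22

i=0 t=0 v=5: → [0,4); WM=0
i=1 t=0 v=7: → [0,4); WM=0
i=2 t=3 v=5: → [2,6),[0,4); WM=3
i=3 t=3 v=5: → [2,6),[0,4); WM=3
i=4 t=4 v=8: → [4,8),[2,6); WM=4; [0,4) fires=4
i=5 t=8 v=3: → [8,12),[6,10); WM=8; [2,6) fires=3 [4,8) fires=1
i=6 t=8 v=9: → [8,12),[6,10); WM=8
i=7 t=10 v=1: → [10,14),[8,12); WM=10; [6,10) fires=2
i=8 t=10 v=4: → [10,14),[8,12); WM=10
i=9 t=11 v=3: → [10,14),[8,12); WM=11
i=10 t=8 v=5: → [8,12),[6,10); WM=11
i=11 t=15 v=6: → [14,18),[12,16); WM=15; [8,12) fires=6 [10,14) fires=3
i=12 t=16 v=2: → [16,20),[14,18); WM=16; [12,16) fires=1
i=13 t=18 v=5: → [18,22),[16,20); WM=18; [14,18) fires=2
i=14 t=19 v=6: → [18,22),[16,20); WM=19
i=15 t=20 v=3: → [20,24),[18,22); WM=20; [16,20) fires=3
i=16 t=11 v=5: DROP (t<20-3); WM=20
i=17 t=20 v=9: → [20,24),[18,22); WM=20
i=18 t=23 v=4: → [22,26),[20,24); WM=23; [18,22) fires=4
i=19 t=26 v=5: → [26,30),[24,28); WM=26; [20,24) fires=3 [22,26) fires=1
i=20 t=24 v=1: → [24,28),[22,26); WM=26
i=21 t=27 v=4: → [26,30),[24,28); WM=27
i=22 t=20 v=4: DROP (t<27-3); WM=27
i=23 t=27 v=4: → [26,30),[24,28); WM=27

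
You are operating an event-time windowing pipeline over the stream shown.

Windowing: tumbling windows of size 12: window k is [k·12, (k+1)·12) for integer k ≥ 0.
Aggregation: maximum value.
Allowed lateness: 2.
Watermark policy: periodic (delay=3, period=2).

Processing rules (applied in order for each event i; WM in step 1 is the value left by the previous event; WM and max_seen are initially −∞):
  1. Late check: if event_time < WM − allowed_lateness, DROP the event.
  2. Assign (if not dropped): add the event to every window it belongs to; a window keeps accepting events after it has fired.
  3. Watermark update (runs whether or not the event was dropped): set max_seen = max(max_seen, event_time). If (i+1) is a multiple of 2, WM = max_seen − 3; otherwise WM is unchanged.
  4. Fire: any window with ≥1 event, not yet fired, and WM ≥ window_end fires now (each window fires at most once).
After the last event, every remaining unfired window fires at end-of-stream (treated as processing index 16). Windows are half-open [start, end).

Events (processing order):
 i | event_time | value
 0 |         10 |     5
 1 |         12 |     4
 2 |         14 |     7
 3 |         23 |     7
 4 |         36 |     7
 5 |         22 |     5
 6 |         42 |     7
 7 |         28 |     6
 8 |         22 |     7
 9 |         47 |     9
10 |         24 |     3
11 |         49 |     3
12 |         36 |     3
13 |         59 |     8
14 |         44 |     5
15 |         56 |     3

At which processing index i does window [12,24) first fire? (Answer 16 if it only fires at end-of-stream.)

5

i=0 t=10 v=5: → [0,12); WM=−∞
i=1 t=12 v=4: → [12,24); WM=9
i=2 t=14 v=7: → [12,24); WM=9
i=3 t=23 v=7: → [12,24); WM=20; [0,12) fires=5
i=4 t=36 v=7: → [36,48); WM=20
i=5 t=22 v=5: → [12,24); WM=33; [12,24) fires=7
i=6 t=42 v=7: → [36,48); WM=33
i=7 t=28 v=6: DROP (t<33-2); WM=39
i=8 t=22 v=7: DROP (t<39-2); WM=39
i=9 t=47 v=9: → [36,48); WM=44
i=10 t=24 v=3: DROP (t<44-2); WM=44
i=11 t=49 v=3: → [48,60); WM=46
i=12 t=36 v=3: DROP (t<46-2); WM=46
i=13 t=59 v=8: → [48,60); WM=56; [36,48) fires=9
i=14 t=44 v=5: DROP (t<56-2); WM=56
i=15 t=56 v=3: → [48,60); WM=56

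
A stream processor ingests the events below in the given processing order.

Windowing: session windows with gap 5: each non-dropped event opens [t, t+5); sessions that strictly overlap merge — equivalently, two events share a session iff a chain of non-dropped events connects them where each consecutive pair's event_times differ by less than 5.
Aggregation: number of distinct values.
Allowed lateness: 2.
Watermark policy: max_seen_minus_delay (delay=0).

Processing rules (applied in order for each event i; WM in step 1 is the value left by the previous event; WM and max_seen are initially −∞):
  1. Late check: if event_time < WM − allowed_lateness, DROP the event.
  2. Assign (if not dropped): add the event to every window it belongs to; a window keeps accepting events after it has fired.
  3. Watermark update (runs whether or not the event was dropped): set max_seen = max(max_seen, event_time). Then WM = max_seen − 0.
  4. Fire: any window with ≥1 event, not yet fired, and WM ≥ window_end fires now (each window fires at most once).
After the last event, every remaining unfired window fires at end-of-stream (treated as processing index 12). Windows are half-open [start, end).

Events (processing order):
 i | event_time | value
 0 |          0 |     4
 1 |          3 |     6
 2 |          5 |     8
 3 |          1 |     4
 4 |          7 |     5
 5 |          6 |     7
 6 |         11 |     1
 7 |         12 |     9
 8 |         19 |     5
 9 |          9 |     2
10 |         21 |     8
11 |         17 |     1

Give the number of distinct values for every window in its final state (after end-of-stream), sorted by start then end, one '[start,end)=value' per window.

[0,17)=7 [19,26)=2

i=0 t=0 v=4: → [0,5); WM=0
i=1 t=3 v=6: → [0,8); WM=3
i=2 t=5 v=8: → [0,10); WM=5
i=3 t=1 v=4: DROP (t<5-2); WM=5
i=4 t=7 v=5: → [0,12); WM=7
i=5 t=6 v=7: → [0,12); WM=7
i=6 t=11 v=1: → [0,16); WM=11
i=7 t=12 v=9: → [0,17); WM=12
i=8 t=19 v=5: → [19,24); WM=19
i=9 t=9 v=2: DROP (t<19-2); WM=19
i=10 t=21 v=8: → [19,26); WM=21
i=11 t=17 v=1: DROP (t<21-2); WM=21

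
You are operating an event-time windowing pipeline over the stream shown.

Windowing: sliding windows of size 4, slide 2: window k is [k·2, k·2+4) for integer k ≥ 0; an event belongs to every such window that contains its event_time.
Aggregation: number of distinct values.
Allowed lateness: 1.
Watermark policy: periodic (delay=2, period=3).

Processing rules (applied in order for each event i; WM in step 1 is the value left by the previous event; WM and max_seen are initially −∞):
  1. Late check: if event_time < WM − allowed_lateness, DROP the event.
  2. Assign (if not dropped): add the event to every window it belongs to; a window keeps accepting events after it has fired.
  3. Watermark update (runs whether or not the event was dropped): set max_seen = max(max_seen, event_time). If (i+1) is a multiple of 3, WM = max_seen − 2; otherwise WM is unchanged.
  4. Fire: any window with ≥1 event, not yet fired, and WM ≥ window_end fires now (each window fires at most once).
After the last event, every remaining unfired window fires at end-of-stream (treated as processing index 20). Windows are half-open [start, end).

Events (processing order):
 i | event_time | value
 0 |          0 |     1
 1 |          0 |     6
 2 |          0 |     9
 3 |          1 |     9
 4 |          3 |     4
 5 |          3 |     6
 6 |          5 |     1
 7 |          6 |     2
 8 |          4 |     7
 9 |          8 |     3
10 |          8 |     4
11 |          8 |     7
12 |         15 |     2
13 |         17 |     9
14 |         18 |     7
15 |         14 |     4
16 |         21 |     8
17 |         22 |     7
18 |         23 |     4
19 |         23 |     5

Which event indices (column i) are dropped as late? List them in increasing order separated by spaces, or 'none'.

i=0 t=0 v=1: → [0,4); WM=−∞
i=1 t=0 v=6: → [0,4); WM=−∞
i=2 t=0 v=9: → [0,4); WM=-2
i=3 t=1 v=9: → [0,4); WM=-2
i=4 t=3 v=4: → [2,6),[0,4); WM=-2
i=5 t=3 v=6: → [2,6),[0,4); WM=1
i=6 t=5 v=1: → [4,8),[2,6); WM=1
i=7 t=6 v=2: → [6,10),[4,8); WM=1
i=8 t=4 v=7: → [4,8),[2,6); WM=4; [0,4) fires=4
i=9 t=8 v=3: → [8,12),[6,10); WM=4
i=10 t=8 v=4: → [8,12),[6,10); WM=4
i=11 t=8 v=7: → [8,12),[6,10); WM=6; [2,6) fires=4
i=12 t=15 v=2: → [14,18),[12,16); WM=6
i=13 t=17 v=9: → [16,20),[14,18); WM=6
i=14 t=18 v=7: → [18,22),[16,20); WM=16; [4,8) fires=3 [6,10) fires=4 [8,12) fires=3 [12,16) fires=1
i=15 t=14 v=4: DROP (t<16-1); WM=16
i=16 t=21 v=8: → [20,24),[18,22); WM=16
i=17 t=22 v=7: → [22,26),[20,24); WM=20; [14,18) fires=2 [16,20) fires=2
i=18 t=23 v=4: → [22,26),[20,24); WM=20
i=19 t=23 v=5: → [22,26),[20,24); WM=20

15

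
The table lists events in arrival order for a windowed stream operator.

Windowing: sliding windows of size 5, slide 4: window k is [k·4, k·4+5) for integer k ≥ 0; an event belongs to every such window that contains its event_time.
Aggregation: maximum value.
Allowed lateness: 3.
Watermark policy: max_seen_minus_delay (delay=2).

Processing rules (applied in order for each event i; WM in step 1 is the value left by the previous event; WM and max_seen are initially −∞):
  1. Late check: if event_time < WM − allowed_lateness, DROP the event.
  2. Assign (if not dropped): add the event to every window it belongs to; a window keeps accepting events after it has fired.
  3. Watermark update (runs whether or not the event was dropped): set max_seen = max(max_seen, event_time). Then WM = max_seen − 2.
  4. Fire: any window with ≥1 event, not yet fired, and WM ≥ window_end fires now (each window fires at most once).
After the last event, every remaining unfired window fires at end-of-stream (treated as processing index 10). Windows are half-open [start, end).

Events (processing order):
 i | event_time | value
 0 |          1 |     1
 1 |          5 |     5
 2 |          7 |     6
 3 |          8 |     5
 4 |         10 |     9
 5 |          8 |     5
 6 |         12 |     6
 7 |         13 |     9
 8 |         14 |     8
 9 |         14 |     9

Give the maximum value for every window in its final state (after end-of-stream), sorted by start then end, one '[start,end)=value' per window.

i=0 t=1 v=1: → [0,5); WM=-1
i=1 t=5 v=5: → [4,9); WM=3
i=2 t=7 v=6: → [4,9); WM=5; [0,5) fires=1
i=3 t=8 v=5: → [8,13),[4,9); WM=6
i=4 t=10 v=9: → [8,13); WM=8
i=5 t=8 v=5: → [8,13),[4,9); WM=8
i=6 t=12 v=6: → [12,17),[8,13); WM=10; [4,9) fires=6
i=7 t=13 v=9: → [12,17); WM=11
i=8 t=14 v=8: → [12,17); WM=12
i=9 t=14 v=9: → [12,17); WM=12

[0,5)=1 [4,9)=6 [8,13)=9 [12,17)=9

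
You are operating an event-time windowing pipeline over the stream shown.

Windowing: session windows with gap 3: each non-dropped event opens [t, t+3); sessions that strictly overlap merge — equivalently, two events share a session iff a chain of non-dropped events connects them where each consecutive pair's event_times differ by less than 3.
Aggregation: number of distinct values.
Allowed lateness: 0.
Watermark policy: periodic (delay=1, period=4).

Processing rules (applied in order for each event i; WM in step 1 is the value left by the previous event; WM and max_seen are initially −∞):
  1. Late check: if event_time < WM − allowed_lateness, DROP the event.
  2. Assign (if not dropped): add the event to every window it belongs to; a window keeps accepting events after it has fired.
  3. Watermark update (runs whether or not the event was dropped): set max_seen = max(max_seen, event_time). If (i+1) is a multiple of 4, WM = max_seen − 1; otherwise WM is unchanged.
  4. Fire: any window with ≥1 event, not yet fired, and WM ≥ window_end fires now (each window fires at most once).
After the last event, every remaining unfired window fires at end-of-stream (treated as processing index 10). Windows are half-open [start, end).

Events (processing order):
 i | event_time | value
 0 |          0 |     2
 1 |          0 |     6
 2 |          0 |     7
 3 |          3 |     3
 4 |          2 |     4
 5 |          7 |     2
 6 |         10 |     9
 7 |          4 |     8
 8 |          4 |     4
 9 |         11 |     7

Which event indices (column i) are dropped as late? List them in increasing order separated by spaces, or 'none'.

i=0 t=0 v=2: → [0,3); WM=−∞
i=1 t=0 v=6: → [0,3); WM=−∞
i=2 t=0 v=7: → [0,3); WM=−∞
i=3 t=3 v=3: → [3,6); WM=2
i=4 t=2 v=4: → [0,6); WM=2
i=5 t=7 v=2: → [7,10); WM=2
i=6 t=10 v=9: → [10,13); WM=2
i=7 t=4 v=8: → [0,7); WM=9
i=8 t=4 v=4: DROP (t<9-0); WM=9
i=9 t=11 v=7: → [10,14); WM=9

8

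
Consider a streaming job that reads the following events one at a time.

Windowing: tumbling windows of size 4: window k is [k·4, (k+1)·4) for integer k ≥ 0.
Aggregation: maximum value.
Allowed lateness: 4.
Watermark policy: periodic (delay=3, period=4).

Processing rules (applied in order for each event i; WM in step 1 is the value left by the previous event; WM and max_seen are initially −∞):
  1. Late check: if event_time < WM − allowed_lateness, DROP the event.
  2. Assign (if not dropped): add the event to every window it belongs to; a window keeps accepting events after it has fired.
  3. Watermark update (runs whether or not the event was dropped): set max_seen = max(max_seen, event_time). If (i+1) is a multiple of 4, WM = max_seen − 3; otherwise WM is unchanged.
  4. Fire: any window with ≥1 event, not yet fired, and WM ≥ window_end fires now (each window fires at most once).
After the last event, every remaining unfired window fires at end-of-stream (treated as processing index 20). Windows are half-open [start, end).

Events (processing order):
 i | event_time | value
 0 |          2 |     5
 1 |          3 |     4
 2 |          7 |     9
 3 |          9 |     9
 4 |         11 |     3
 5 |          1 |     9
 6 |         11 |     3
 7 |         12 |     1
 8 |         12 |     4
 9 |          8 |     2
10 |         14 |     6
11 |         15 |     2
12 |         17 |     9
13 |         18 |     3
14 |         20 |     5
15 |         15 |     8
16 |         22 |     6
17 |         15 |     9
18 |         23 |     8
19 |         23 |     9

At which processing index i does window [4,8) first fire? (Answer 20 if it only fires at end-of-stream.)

i=0 t=2 v=5: → [0,4); WM=−∞
i=1 t=3 v=4: → [0,4); WM=−∞
i=2 t=7 v=9: → [4,8); WM=−∞
i=3 t=9 v=9: → [8,12); WM=6; [0,4) fires=5
i=4 t=11 v=3: → [8,12); WM=6
i=5 t=1 v=9: DROP (t<6-4); WM=6
i=6 t=11 v=3: → [8,12); WM=6
i=7 t=12 v=1: → [12,16); WM=9; [4,8) fires=9
i=8 t=12 v=4: → [12,16); WM=9
i=9 t=8 v=2: → [8,12); WM=9
i=10 t=14 v=6: → [12,16); WM=9
i=11 t=15 v=2: → [12,16); WM=12; [8,12) fires=9
i=12 t=17 v=9: → [16,20); WM=12
i=13 t=18 v=3: → [16,20); WM=12
i=14 t=20 v=5: → [20,24); WM=12
i=15 t=15 v=8: → [12,16); WM=17; [12,16) fires=8
i=16 t=22 v=6: → [20,24); WM=17
i=17 t=15 v=9: → [12,16); WM=17
i=18 t=23 v=8: → [20,24); WM=17
i=19 t=23 v=9: → [20,24); WM=20; [16,20) fires=9

7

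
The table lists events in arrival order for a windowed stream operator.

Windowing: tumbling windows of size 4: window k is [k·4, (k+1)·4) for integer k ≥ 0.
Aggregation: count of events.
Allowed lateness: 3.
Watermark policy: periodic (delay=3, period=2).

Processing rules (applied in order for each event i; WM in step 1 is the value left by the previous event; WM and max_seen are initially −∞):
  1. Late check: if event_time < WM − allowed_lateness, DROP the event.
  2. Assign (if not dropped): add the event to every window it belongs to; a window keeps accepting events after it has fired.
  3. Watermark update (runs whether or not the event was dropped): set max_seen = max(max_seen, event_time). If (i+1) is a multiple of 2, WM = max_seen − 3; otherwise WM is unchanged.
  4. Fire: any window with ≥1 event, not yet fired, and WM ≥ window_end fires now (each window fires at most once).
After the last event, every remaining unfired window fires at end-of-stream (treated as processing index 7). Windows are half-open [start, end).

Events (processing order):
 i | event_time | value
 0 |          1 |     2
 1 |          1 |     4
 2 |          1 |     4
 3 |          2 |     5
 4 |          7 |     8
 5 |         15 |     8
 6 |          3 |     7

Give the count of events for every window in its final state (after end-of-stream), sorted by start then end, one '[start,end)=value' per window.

i=0 t=1 v=2: → [0,4); WM=−∞
i=1 t=1 v=4: → [0,4); WM=-2
i=2 t=1 v=4: → [0,4); WM=-2
i=3 t=2 v=5: → [0,4); WM=-1
i=4 t=7 v=8: → [4,8); WM=-1
i=5 t=15 v=8: → [12,16); WM=12; [0,4) fires=4 [4,8) fires=1
i=6 t=3 v=7: DROP (t<12-3); WM=12

[0,4)=4 [4,8)=1 [12,16)=1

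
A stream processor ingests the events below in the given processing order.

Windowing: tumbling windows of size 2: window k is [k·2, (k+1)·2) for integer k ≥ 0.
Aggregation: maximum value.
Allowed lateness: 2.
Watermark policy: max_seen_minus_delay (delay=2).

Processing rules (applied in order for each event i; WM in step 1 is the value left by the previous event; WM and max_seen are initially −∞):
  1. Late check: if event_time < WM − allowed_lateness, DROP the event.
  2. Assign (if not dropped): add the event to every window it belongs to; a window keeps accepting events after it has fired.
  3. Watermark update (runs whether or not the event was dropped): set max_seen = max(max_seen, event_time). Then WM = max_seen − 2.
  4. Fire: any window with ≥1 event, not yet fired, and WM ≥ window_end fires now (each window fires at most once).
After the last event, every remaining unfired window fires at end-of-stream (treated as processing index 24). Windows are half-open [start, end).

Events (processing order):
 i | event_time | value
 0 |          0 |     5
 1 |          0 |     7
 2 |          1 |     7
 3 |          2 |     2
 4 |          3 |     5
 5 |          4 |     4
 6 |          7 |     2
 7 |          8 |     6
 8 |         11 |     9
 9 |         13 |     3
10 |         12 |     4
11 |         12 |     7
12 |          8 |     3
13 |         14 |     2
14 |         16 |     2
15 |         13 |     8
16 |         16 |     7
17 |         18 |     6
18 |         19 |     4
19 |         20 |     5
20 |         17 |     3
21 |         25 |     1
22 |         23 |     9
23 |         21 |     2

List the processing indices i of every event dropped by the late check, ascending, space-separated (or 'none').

12

i=0 t=0 v=5: → [0,2); WM=-2
i=1 t=0 v=7: → [0,2); WM=-2
i=2 t=1 v=7: → [0,2); WM=-1
i=3 t=2 v=2: → [2,4); WM=0
i=4 t=3 v=5: → [2,4); WM=1
i=5 t=4 v=4: → [4,6); WM=2; [0,2) fires=7
i=6 t=7 v=2: → [6,8); WM=5; [2,4) fires=5
i=7 t=8 v=6: → [8,10); WM=6; [4,6) fires=4
i=8 t=11 v=9: → [10,12); WM=9; [6,8) fires=2
i=9 t=13 v=3: → [12,14); WM=11; [8,10) fires=6
i=10 t=12 v=4: → [12,14); WM=11
i=11 t=12 v=7: → [12,14); WM=11
i=12 t=8 v=3: DROP (t<11-2); WM=11
i=13 t=14 v=2: → [14,16); WM=12; [10,12) fires=9
i=14 t=16 v=2: → [16,18); WM=14; [12,14) fires=7
i=15 t=13 v=8: → [12,14); WM=14
i=16 t=16 v=7: → [16,18); WM=14
i=17 t=18 v=6: → [18,20); WM=16; [14,16) fires=2
i=18 t=19 v=4: → [18,20); WM=17
i=19 t=20 v=5: → [20,22); WM=18; [16,18) fires=7
i=20 t=17 v=3: → [16,18); WM=18
i=21 t=25 v=1: → [24,26); WM=23; [18,20) fires=6 [20,22) fires=5
i=22 t=23 v=9: → [22,24); WM=23
i=23 t=21 v=2: → [20,22); WM=23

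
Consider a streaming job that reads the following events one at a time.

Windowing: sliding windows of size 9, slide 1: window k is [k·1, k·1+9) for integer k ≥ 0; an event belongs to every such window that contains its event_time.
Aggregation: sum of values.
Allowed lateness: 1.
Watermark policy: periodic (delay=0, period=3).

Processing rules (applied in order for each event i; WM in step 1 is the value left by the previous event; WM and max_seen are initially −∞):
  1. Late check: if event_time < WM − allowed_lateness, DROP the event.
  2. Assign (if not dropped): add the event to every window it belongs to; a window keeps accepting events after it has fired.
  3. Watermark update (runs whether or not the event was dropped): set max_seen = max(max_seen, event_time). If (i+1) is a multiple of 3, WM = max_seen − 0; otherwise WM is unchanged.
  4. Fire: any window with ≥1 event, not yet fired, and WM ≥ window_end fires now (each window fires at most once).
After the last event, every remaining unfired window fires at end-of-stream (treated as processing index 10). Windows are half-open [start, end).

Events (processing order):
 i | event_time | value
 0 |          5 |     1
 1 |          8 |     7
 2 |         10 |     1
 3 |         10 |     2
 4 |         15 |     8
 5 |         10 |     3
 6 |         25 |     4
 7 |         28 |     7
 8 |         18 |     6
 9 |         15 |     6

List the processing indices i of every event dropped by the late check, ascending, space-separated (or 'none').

9

i=0 t=5 v=1: → [5,14),[4,13),[3,12),[2,11),[1,10),[0,9); WM=−∞
i=1 t=8 v=7: → [8,17),[7,16),[6,15),[5,14),[4,13),[3,12),[2,11),[1,10),[0,9); WM=−∞
i=2 t=10 v=1: → [10,19),[9,18),[8,17),[7,16),[6,15),[5,14),[4,13),[3,12),[2,11); WM=10; [0,9) fires=8 [1,10) fires=8
i=3 t=10 v=2: → [10,19),[9,18),[8,17),[7,16),[6,15),[5,14),[4,13),[3,12),[2,11); WM=10
i=4 t=15 v=8: → [15,24),[14,23),[13,22),[12,21),[11,20),[10,19),[9,18),[8,17),[7,16); WM=10
i=5 t=10 v=3: → [10,19),[9,18),[8,17),[7,16),[6,15),[5,14),[4,13),[3,12),[2,11); WM=15; [2,11) fires=14 [3,12) fires=14 [4,13) fires=14 [5,14) fires=14 [6,15) fires=13
i=6 t=25 v=4: → [25,34),[24,33),[23,32),[22,31),[21,30),[20,29),[19,28),[18,27),[17,26); WM=15
i=7 t=28 v=7: → [28,37),[27,36),[26,35),[25,34),[24,33),[23,32),[22,31),[21,30),[20,29); WM=15
i=8 t=18 v=6: → [18,27),[17,26),[16,25),[15,24),[14,23),[13,22),[12,21),[11,20),[10,19); WM=28; [7,16) fires=21 [8,17) fires=21 [9,18) fires=14 [10,19) fires=20 [11,20) fires=14 [12,21) fires=14 [13,22) fires=14 [14,23) fires=14 [15,24) fires=14 [16,25) fires=6 [17,26) fires=10 [18,27) fires=10 [19,28) fires=4
i=9 t=15 v=6: DROP (t<28-1); WM=28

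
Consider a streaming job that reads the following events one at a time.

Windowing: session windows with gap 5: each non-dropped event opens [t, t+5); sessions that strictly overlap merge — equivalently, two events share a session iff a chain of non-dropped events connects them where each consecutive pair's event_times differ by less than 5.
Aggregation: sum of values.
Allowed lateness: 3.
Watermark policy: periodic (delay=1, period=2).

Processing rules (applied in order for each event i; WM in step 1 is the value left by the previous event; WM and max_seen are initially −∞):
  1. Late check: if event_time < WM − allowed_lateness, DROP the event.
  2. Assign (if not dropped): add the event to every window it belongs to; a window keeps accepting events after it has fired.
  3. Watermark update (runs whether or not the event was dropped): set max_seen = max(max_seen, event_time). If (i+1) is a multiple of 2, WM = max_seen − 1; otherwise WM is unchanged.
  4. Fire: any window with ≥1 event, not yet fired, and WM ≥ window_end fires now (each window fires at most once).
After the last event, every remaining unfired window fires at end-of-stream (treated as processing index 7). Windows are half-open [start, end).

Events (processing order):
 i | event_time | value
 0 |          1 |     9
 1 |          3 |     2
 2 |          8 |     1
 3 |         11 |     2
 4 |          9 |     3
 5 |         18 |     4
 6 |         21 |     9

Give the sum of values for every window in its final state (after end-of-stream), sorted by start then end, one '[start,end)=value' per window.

i=0 t=1 v=9: → [1,6); WM=−∞
i=1 t=3 v=2: → [1,8); WM=2
i=2 t=8 v=1: → [8,13); WM=2
i=3 t=11 v=2: → [8,16); WM=10
i=4 t=9 v=3: → [8,16); WM=10
i=5 t=18 v=4: → [18,23); WM=17
i=6 t=21 v=9: → [18,26); WM=17

[1,8)=11 [8,16)=6 [18,26)=13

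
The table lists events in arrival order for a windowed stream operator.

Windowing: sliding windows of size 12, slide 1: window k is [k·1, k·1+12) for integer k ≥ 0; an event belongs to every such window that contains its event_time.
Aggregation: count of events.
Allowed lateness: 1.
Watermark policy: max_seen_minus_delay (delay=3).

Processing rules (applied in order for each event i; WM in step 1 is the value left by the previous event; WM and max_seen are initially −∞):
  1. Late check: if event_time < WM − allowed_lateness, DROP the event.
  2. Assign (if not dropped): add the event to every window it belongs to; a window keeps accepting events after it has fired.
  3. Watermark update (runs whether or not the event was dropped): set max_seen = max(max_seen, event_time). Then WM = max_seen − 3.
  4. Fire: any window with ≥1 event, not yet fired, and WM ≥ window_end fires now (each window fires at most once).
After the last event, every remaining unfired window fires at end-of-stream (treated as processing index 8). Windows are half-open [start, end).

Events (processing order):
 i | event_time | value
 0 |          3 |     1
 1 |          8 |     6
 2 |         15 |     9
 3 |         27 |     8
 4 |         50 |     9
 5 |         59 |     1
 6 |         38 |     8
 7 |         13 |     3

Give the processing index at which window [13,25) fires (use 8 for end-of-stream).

i=0 t=3 v=1: → [3,15),[2,14),[1,13),[0,12); WM=0
i=1 t=8 v=6: → [8,20),[7,19),[6,18),[5,17),[4,16),[3,15),[2,14),[1,13),[0,12); WM=5
i=2 t=15 v=9: → [15,27),[14,26),[13,25),[12,24),[11,23),[10,22),[9,21),[8,20),[7,19),[6,18),[5,17),[4,16); WM=12; [0,12) fires=2
i=3 t=27 v=8: → [27,39),[26,38),[25,37),[24,36),[23,35),[22,34),[21,33),[20,32),[19,31),[18,30),[17,29),[16,28); WM=24; [1,13) fires=2 [2,14) fires=2 [3,15) fires=2 [4,16) fires=2 [5,17) fires=2 [6,18) fires=2 [7,19) fires=2 [8,20) fires=2 [9,21) fires=1 [10,22) fires=1 [11,23) fires=1 [12,24) fires=1
i=4 t=50 v=9: → [50,62),[49,61),[48,60),[47,59),[46,58),[45,57),[44,56),[43,55),[42,54),[41,53),[40,52),[39,51); WM=47; [13,25) fires=1 [14,26) fires=1 [15,27) fires=1 [16,28) fires=1 [17,29) fires=1 [18,30) fires=1 [19,31) fires=1 [20,32) fires=1 [21,33) fires=1 [22,34) fires=1 [23,35) fires=1 [24,36) fires=1 [25,37) fires=1 [26,38) fires=1 [27,39) fires=1
i=5 t=59 v=1: → [59,71),[58,70),[57,69),[56,68),[55,67),[54,66),[53,65),[52,64),[51,63),[50,62),[49,61),[48,60); WM=56; [39,51) fires=1 [40,52) fires=1 [41,53) fires=1 [42,54) fires=1 [43,55) fires=1 [44,56) fires=1
i=6 t=38 v=8: DROP (t<56-1); WM=56
i=7 t=13 v=3: DROP (t<56-1); WM=56

4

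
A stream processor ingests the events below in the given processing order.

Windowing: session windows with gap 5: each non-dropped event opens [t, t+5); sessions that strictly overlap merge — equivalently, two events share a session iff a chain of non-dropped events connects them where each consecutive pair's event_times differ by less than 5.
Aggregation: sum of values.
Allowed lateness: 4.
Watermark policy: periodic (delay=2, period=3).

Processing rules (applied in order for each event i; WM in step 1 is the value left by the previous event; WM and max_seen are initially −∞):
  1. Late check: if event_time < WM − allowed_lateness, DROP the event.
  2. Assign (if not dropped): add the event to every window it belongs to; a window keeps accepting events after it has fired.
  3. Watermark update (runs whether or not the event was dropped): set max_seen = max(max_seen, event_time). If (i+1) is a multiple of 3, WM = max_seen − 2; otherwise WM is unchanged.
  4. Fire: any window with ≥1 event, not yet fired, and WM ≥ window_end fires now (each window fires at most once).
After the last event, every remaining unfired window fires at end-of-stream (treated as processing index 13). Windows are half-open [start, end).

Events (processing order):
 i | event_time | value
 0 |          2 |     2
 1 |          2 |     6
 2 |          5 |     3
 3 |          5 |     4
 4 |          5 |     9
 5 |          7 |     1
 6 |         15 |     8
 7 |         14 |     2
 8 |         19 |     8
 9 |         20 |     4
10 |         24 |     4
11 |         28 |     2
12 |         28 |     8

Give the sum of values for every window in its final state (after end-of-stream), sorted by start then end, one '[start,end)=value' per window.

[2,12)=25 [14,33)=36

i=0 t=2 v=2: → [2,7); WM=−∞
i=1 t=2 v=6: → [2,7); WM=−∞
i=2 t=5 v=3: → [2,10); WM=3
i=3 t=5 v=4: → [2,10); WM=3
i=4 t=5 v=9: → [2,10); WM=3
i=5 t=7 v=1: → [2,12); WM=5
i=6 t=15 v=8: → [15,20); WM=5
i=7 t=14 v=2: → [14,20); WM=5
i=8 t=19 v=8: → [14,24); WM=17
i=9 t=20 v=4: → [14,25); WM=17
i=10 t=24 v=4: → [14,29); WM=17
i=11 t=28 v=2: → [14,33); WM=26
i=12 t=28 v=8: → [14,33); WM=26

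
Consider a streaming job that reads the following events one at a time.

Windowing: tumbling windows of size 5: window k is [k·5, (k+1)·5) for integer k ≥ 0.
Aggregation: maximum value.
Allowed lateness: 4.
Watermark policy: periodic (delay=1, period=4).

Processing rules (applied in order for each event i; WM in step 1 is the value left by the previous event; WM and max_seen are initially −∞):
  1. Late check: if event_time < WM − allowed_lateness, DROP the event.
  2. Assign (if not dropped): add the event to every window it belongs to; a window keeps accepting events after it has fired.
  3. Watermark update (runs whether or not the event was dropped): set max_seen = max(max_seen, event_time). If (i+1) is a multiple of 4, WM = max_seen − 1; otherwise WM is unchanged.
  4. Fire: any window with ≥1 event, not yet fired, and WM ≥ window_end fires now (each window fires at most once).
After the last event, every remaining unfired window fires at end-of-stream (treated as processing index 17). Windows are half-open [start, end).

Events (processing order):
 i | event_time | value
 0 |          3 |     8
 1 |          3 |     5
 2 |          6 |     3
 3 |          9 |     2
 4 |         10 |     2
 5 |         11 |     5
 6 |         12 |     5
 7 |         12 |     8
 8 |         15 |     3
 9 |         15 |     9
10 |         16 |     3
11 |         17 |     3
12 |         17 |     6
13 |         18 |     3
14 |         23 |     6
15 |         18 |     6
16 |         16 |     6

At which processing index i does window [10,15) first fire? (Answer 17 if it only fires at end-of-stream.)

i=0 t=3 v=8: → [0,5); WM=−∞
i=1 t=3 v=5: → [0,5); WM=−∞
i=2 t=6 v=3: → [5,10); WM=−∞
i=3 t=9 v=2: → [5,10); WM=8; [0,5) fires=8
i=4 t=10 v=2: → [10,15); WM=8
i=5 t=11 v=5: → [10,15); WM=8
i=6 t=12 v=5: → [10,15); WM=8
i=7 t=12 v=8: → [10,15); WM=11; [5,10) fires=3
i=8 t=15 v=3: → [15,20); WM=11
i=9 t=15 v=9: → [15,20); WM=11
i=10 t=16 v=3: → [15,20); WM=11
i=11 t=17 v=3: → [15,20); WM=16; [10,15) fires=8
i=12 t=17 v=6: → [15,20); WM=16
i=13 t=18 v=3: → [15,20); WM=16
i=14 t=23 v=6: → [20,25); WM=16
i=15 t=18 v=6: → [15,20); WM=22; [15,20) fires=9
i=16 t=16 v=6: DROP (t<22-4); WM=22

11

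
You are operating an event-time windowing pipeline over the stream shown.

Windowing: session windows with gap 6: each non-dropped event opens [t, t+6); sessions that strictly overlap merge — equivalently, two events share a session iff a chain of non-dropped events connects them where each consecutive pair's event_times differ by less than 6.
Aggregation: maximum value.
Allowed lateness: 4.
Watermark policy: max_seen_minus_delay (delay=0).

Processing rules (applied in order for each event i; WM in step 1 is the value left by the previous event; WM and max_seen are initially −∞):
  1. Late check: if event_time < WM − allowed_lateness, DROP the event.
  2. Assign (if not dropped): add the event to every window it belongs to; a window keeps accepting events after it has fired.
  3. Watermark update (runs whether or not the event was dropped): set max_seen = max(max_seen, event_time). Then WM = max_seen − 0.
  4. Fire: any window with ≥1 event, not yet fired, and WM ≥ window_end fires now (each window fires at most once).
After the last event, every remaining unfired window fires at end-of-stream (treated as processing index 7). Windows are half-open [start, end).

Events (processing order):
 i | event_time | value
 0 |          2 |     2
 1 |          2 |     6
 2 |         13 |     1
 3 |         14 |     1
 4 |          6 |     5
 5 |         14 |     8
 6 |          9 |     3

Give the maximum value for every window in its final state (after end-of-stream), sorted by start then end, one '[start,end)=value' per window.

i=0 t=2 v=2: → [2,8); WM=2
i=1 t=2 v=6: → [2,8); WM=2
i=2 t=13 v=1: → [13,19); WM=13
i=3 t=14 v=1: → [13,20); WM=14
i=4 t=6 v=5: DROP (t<14-4); WM=14
i=5 t=14 v=8: → [13,20); WM=14
i=6 t=9 v=3: DROP (t<14-4); WM=14

[2,8)=6 [13,20)=8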